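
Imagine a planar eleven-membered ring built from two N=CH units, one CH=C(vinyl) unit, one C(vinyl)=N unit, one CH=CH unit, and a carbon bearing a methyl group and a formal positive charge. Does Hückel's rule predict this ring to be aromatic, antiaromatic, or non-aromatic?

All ring atoms are sp² and supply a p orbital to the ring (every atom in a ring double bond is sp² and brings one electron to the p orbital; the doubly-bonded nitrogens are pyridine-type — their lone pairs lie in the ring plane, leaving one electron in the p orbital; the carbocation has an empty p orbital); the conjugation is uninterrupted.
Tallying contributions gives 5 × 2 = 10 from the double-bond units + 0 from the C(methyl)(+) atom = 10.
That gives a 4n+2 count (10, n = 2).

Aromatic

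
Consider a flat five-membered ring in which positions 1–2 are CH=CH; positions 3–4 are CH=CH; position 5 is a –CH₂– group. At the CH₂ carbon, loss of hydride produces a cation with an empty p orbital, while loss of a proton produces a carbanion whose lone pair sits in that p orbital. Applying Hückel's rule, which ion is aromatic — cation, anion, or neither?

The anion

Both ions have a continuous loop of p orbitals — each ring atom is sp².
Cation: 2 × 2 + 0 = 4 π electrons → 4(1), antiaromatic.
Anion: 2 × 2 + 2 = 6 π electrons → 4(1)+2, aromatic.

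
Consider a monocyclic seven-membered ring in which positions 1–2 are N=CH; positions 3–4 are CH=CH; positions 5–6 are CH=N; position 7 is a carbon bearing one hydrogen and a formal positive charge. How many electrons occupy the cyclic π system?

6

Check conjugation: each doubly-bonded ring atom is sp² with one p-orbital electron; the doubly-bonded nitrogens are pyridine-type — their lone pairs lie in the ring plane, leaving one electron in the p orbital; the carbocation has an empty p orbital — every position has a p orbital, so the cyclic π system is continuous.
Adding the contributions, 3 × 2 = 6 from the double-bond units + 0 from the CH(+) atom = 6.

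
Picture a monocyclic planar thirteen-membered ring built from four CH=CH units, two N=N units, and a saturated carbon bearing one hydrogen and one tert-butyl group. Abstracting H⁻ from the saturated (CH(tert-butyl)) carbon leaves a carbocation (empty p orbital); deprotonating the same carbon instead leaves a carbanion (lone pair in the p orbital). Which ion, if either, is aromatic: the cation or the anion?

The anion

Once that carbon is sp², every ring atom has a p orbital and both ions are fully conjugated.
Cation: 6 × 2 + 0 = 12 π electrons → 4(3), antiaromatic.
Anion: 6 × 2 + 2 = 14 π electrons → 4(3)+2, aromatic.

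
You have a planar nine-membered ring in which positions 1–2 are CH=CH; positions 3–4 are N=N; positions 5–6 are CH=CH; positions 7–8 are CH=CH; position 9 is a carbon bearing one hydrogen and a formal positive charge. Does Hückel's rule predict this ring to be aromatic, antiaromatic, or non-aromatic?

The p orbitals form a continuous loop: every atom in a ring double bond is sp² and brings one electron to the p orbital; each sp² =N– keeps its lone pair in-plane and puts one electron into the π system; the carbocation has an empty p orbital. The ring is fully conjugated.
Tallying contributions gives 4 × 2 = 8 from the double-bond units + 0 from the CH(+) atom = 8.
8 is a 4n count (n = 2), so the planar conjugated ring is antiaromatic.

Antiaromatic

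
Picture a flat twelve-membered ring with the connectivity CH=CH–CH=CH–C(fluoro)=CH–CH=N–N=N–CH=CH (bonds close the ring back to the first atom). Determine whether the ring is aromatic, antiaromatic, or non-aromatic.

Antiaromatic

Every ring atom contributes a p orbital perpendicular to the ring (every atom in a ring double bond is sp² and brings one electron to the p orbital; each sp² =N– keeps its lone pair in-plane and puts one electron into the π system), so the π system is cyclic and fully conjugated.
Counting π electrons: 6 × 2 = 12 from the 6 double-bond units.
12 is a 4n count (n = 3), so the planar conjugated ring is antiaromatic.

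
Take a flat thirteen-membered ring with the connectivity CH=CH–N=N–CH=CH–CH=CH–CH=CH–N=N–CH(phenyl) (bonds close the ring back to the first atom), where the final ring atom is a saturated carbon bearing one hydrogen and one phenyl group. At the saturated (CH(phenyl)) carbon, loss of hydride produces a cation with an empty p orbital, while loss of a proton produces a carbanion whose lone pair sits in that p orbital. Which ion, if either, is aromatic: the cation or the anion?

The anion

Once that carbon is sp², every ring atom has a p orbital and both ions are fully conjugated.
Cation: 6 × 2 + 0 = 12 π electrons → 4(3), antiaromatic.
Anion: 6 × 2 + 2 = 14 π electrons → 4(3)+2, aromatic.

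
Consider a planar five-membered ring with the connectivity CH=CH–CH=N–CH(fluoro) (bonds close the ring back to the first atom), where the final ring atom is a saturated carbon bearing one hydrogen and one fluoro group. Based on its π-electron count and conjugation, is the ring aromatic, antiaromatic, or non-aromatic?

At the CH(fluoro) position, that saturated carbon is sp³ and has no p orbital in the ring π system; the ring's p-orbital overlap is broken there.
A ring that is not fully conjugated cannot be aromatic or antiaromatic regardless of its π-electron count.

Non-aromatic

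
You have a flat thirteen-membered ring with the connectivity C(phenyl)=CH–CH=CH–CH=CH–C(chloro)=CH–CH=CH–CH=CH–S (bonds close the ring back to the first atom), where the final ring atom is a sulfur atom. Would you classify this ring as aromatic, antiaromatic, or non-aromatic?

Aromatic

All ring atoms are sp² and supply a p orbital to the ring (the double-bond atoms are sp², each contributing one p electron; the sulfur donates one lone pair from its p orbital); the conjugation is uninterrupted.
Adding the contributions, 6 × 2 = 12 from the double-bond units + 2 from the S atom = 14.
14 = 4(3) + 2, which satisfies Hückel's 4n+2 rule.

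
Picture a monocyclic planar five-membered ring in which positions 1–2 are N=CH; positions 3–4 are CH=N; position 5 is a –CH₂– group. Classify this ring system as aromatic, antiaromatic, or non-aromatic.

Non-aromatic

The CH2 carbon is saturated: the tetrahedral CH₂ carbon is sp³ and has no p orbital in the ring π system. Conjugation is not continuous around the ring.
Hückel's rule only applies to fully conjugated rings, so this one is simply non-aromatic.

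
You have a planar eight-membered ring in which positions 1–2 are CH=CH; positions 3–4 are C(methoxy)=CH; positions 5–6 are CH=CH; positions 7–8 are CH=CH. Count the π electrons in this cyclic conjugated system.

8

The p orbitals form a continuous loop: each doubly-bonded ring atom is sp² with one p-orbital electron. The ring is fully conjugated.
Adding the contributions, 4 × 2 = 8 from the 4 double-bond units.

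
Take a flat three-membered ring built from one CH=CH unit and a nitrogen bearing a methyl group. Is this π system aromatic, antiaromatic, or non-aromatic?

Every ring atom contributes a p orbital perpendicular to the ring (the double-bond atoms are sp², each contributing one p electron; the pyrrole-type nitrogen donates its lone pair from the p orbital), so the π system is cyclic and fully conjugated.
Tallying contributions gives 1 × 2 = 2 from the double-bond unit + 2 from the N(methyl) atom = 4.
4 is a 4n count (n = 1), so the planar conjugated ring is antiaromatic.

Antiaromatic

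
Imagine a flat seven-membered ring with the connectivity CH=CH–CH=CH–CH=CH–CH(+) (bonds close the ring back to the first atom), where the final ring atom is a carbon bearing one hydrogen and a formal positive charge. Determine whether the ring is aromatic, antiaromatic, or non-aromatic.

The p orbitals form a continuous loop: every atom in a ring double bond is sp² and brings one electron to the p orbital; the carbocation has an empty p orbital. The ring is fully conjugated.
Counting π electrons: 3 × 2 = 6 from the double-bond units + 0 from the CH(+) atom = 6.
Since 6 = 4·1 + 2, the ring meets the 4n+2 criterion.
(This ring is the tropylium cation.)

Aromatic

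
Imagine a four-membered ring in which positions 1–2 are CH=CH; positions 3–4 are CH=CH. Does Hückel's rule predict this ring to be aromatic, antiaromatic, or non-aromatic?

Every ring atom contributes a p orbital perpendicular to the ring (the double-bond atoms are sp², each contributing one p electron), so the π system is cyclic and fully conjugated.
π-electron count: 2 × 2 = 4 from the 2 double-bond units.
A 4n π count (4, n = 1) in a planar conjugated ring means antiaromatic.

Antiaromatic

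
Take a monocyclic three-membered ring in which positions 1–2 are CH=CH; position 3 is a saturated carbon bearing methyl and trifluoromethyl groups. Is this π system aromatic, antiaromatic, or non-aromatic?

At the C(methyl)(trifluoromethyl) position, that saturated carbon is sp³ and has no p orbital in the ring π system; the ring's p-orbital overlap is broken there.
Hückel's rule only applies to fully conjugated rings, so this one is simply non-aromatic.

Non-aromatic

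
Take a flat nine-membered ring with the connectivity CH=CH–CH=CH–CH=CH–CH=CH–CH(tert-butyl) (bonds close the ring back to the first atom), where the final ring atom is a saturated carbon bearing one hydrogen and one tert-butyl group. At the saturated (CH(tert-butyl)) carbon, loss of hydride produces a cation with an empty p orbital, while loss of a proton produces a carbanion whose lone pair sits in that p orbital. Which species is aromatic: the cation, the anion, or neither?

In either ion the ring is fully conjugated: every atom, including the new sp² carbon, supplies a p orbital.
Cation: 4 × 2 + 0 = 8 π electrons → 4(2), antiaromatic.
Anion: 4 × 2 + 2 = 10 π electrons → 4(2)+2, aromatic.

The anion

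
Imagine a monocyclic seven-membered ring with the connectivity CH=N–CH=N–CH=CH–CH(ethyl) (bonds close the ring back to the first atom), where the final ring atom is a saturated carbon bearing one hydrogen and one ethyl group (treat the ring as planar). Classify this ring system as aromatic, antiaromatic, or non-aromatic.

Non-aromatic

The CH(ethyl) position has four σ bonds — that saturated carbon is sp³ and has no p orbital in the ring π system — so the cyclic conjugation is interrupted.
Broken conjugation rules out both aromaticity and antiaromaticity.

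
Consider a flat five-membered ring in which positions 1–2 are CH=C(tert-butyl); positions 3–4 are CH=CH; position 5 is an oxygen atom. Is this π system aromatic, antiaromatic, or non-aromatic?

Check conjugation: every atom in a ring double bond is sp² and brings one electron to the p orbital; the oxygen donates one lone pair from its p orbital — every position has a p orbital, so the cyclic π system is continuous.
Tallying contributions gives 2 × 2 = 4 from the double-bond units + 2 from the O atom = 6.
Since 6 = 4·1 + 2, the ring meets the 4n+2 criterion.

Aromatic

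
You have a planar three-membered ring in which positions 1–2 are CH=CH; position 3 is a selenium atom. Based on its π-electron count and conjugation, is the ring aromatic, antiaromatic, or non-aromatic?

Antiaromatic

Check conjugation: each doubly-bonded ring atom is sp² with one p-orbital electron; the selenium donates one lone pair from its p orbital — every position has a p orbital, so the cyclic π system is continuous.
Tallying contributions gives 1 × 2 = 2 from the double-bond unit + 2 from the Se atom = 4.
4 = 4(1); a planar, fully conjugated 4n system is antiaromatic.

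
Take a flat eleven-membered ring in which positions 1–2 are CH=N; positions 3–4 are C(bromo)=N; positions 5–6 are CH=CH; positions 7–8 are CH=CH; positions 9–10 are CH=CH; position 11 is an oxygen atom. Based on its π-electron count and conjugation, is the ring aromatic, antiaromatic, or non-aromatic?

All ring atoms are sp² and supply a p orbital to the ring (every atom in a ring double bond is sp² and brings one electron to the p orbital; the doubly-bonded nitrogens are pyridine-type — their lone pairs lie in the ring plane, leaving one electron in the p orbital; the oxygen donates one lone pair from its p orbital); the conjugation is uninterrupted.
Adding the contributions, 5 × 2 = 10 from the double-bond units + 2 from the O atom = 12.
A 4n π count (12, n = 3) in a planar conjugated ring means antiaromatic.

Antiaromatic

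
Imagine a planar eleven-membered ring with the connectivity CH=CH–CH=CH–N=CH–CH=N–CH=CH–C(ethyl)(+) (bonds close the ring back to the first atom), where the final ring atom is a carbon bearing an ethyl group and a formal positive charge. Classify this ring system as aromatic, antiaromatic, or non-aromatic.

The p orbitals form a continuous loop: the double-bond atoms are sp², each contributing one p electron; each =N– nitrogen is pyridine-type (lone pair in the sp² plane, one electron in the p orbital); the carbocation has an empty p orbital. The ring is fully conjugated.
π-electron count: 5 × 2 = 10 from the double-bond units + 0 from the C(ethyl)(+) atom = 10.
Since 10 = 4·2 + 2, the ring meets the 4n+2 criterion.

Aromatic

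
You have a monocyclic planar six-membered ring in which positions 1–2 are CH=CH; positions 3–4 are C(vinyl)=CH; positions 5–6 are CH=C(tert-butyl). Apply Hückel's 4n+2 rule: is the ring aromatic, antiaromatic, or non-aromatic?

Every ring atom contributes a p orbital perpendicular to the ring (each doubly-bonded ring atom is sp² with one p-orbital electron), so the π system is cyclic and fully conjugated.
π-electron count: 3 × 2 = 6 from the 3 double-bond units.
With 6 π electrons (n = 1), the Hückel 4n+2 condition holds.

Aromatic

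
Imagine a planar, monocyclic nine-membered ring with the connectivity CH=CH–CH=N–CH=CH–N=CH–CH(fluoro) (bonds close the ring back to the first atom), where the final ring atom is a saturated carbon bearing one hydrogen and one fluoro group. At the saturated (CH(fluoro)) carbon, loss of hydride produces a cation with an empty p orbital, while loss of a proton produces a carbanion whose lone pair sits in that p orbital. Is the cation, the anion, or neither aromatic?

The anion

Both ions have a continuous loop of p orbitals — each ring atom is sp².
Cation: 4 × 2 + 0 = 8 π electrons → 4(2), antiaromatic.
Anion: 4 × 2 + 2 = 10 π electrons → 4(2)+2, aromatic.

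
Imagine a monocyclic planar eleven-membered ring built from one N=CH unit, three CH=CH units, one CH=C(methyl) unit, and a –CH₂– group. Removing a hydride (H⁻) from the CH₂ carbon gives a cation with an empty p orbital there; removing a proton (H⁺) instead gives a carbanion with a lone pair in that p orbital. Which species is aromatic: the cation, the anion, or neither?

The cation

In both ions every ring atom is sp² and contributes a p orbital, so both rings are fully conjugated.
Cation: 5 × 2 + 0 = 10 π electrons → 4(2)+2, aromatic.
Anion: 5 × 2 + 2 = 12 π electrons → 4(3), antiaromatic.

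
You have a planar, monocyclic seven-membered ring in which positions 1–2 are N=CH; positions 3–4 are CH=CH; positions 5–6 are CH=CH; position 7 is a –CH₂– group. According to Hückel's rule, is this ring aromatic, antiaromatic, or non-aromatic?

Non-aromatic

Because the tetrahedral CH₂ carbon is sp³ and has no p orbital in the ring π system at the CH2 position, the π system cannot extend all the way around the ring.
Hückel's rule only applies to fully conjugated rings, so this one is simply non-aromatic.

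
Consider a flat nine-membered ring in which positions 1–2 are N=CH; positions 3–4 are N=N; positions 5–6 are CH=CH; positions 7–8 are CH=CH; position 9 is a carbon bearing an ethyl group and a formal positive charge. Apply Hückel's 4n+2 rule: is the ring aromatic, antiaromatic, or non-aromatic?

Check conjugation: the double-bond atoms are sp², each contributing one p electron; the doubly-bonded nitrogens are pyridine-type — their lone pairs lie in the ring plane, leaving one electron in the p orbital; the carbocation has an empty p orbital — every position has a p orbital, so the cyclic π system is continuous.
π-electron count: 4 × 2 = 8 from the double-bond units + 0 from the C(ethyl)(+) atom = 8.
A 4n π count (8, n = 2) in a planar conjugated ring means antiaromatic.

Antiaromatic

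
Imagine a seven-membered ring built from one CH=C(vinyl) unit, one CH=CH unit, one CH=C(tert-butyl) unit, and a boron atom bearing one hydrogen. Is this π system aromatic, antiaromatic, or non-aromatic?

Aromatic

The p orbitals form a continuous loop: each doubly-bonded ring atom is sp² with one p-orbital electron; the boron has an empty p orbital. The ring is fully conjugated.
Tallying contributions gives 3 × 2 = 6 from the double-bond units + 0 from the BH atom = 6.
6 = 4(1) + 2, which satisfies Hückel's 4n+2 rule.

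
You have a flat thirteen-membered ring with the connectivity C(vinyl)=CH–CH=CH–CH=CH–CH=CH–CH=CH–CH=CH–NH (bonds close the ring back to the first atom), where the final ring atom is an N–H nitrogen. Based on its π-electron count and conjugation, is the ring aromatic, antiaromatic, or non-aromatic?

Every ring atom contributes a p orbital perpendicular to the ring (each doubly-bonded ring atom is sp² with one p-orbital electron; the pyrrole-type nitrogen donates its lone pair from the p orbital), so the π system is cyclic and fully conjugated.
Counting π electrons: 6 × 2 = 12 from the double-bond units + 2 from the NH atom = 14.
With 14 π electrons (n = 3), the Hückel 4n+2 condition holds.

Aromatic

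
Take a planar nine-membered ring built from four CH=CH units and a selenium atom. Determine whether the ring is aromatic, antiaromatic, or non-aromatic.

Aromatic

Every ring atom contributes a p orbital perpendicular to the ring (every atom in a ring double bond is sp² and brings one electron to the p orbital; the selenium donates one lone pair from its p orbital), so the π system is cyclic and fully conjugated.
Counting π electrons: 4 × 2 = 8 from the double-bond units + 2 from the Se atom = 10.
With 10 π electrons (n = 2), the Hückel 4n+2 condition holds.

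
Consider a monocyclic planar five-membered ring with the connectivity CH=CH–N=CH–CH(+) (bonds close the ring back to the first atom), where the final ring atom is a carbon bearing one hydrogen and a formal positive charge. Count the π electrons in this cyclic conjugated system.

Check conjugation: each doubly-bonded ring atom is sp² with one p-orbital electron; each =N– nitrogen is pyridine-type (lone pair in the sp² plane, one electron in the p orbital); the carbocation has an empty p orbital — every position has a p orbital, so the cyclic π system is continuous.
Tallying contributions gives 2 × 2 = 4 from the double-bond units + 0 from the CH(+) atom = 4.

4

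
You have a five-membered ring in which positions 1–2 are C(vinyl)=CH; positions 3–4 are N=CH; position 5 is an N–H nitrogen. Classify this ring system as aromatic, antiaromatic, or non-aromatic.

Every ring atom contributes a p orbital perpendicular to the ring (the double-bond atoms are sp², each contributing one p electron; each =N– nitrogen is pyridine-type (lone pair in the sp² plane, one electron in the p orbital); the pyrrole-type nitrogen donates its lone pair from the p orbital), so the π system is cyclic and fully conjugated.
Counting π electrons: 2 × 2 = 4 from the double-bond units + 2 from the NH atom = 6.
That gives a 4n+2 count (6, n = 1).

Aromatic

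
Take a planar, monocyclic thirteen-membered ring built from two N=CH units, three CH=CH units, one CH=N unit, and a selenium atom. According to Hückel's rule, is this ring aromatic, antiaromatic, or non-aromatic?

All ring atoms are sp² and supply a p orbital to the ring (each doubly-bonded ring atom is sp² with one p-orbital electron; the doubly-bonded nitrogens are pyridine-type — their lone pairs lie in the ring plane, leaving one electron in the p orbital; the selenium donates one lone pair from its p orbital); the conjugation is uninterrupted.
Adding the contributions, 6 × 2 = 12 from the double-bond units + 2 from the Se atom = 14.
14 = 4(3) + 2, which satisfies Hückel's 4n+2 rule.

Aromatic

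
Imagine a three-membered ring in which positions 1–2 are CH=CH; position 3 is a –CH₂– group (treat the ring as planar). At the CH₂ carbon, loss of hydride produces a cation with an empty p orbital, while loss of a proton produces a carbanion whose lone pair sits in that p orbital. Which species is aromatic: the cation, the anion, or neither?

In both ions every ring atom is sp² and contributes a p orbital, so both rings are fully conjugated.
Cation: 1 × 2 + 0 = 2 π electrons → 4(0)+2, aromatic.
Anion: 1 × 2 + 2 = 4 π electrons → 4(1), antiaromatic.

The cation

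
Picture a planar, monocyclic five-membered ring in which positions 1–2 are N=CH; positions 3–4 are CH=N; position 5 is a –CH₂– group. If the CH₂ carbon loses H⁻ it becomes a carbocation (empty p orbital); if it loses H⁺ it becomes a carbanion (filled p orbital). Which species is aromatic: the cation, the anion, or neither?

The anion

Once that carbon is sp², every ring atom has a p orbital and both ions are fully conjugated.
Cation: 2 × 2 + 0 = 4 π electrons → 4(1), antiaromatic.
Anion: 2 × 2 + 2 = 6 π electrons → 4(1)+2, aromatic.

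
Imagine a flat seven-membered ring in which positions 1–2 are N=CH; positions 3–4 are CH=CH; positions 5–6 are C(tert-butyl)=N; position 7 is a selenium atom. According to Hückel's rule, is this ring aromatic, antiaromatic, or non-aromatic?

Antiaromatic

All ring atoms are sp² and supply a p orbital to the ring (each doubly-bonded ring atom is sp² with one p-orbital electron; the doubly-bonded nitrogens are pyridine-type — their lone pairs lie in the ring plane, leaving one electron in the p orbital; the selenium donates one lone pair from its p orbital); the conjugation is uninterrupted.
Adding the contributions, 3 × 2 = 6 from the double-bond units + 2 from the Se atom = 8.
With 8 = 4·2 π electrons, Hückel's rule classifies the planar ring as antiaromatic.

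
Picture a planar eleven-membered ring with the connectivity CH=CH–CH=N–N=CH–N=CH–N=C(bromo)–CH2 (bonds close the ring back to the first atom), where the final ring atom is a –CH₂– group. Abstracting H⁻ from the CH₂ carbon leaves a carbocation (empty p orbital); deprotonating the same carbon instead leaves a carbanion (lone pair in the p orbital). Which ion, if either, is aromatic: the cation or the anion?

Both ions have a continuous loop of p orbitals — each ring atom is sp².
Cation: 5 × 2 + 0 = 10 π electrons → 4(2)+2, aromatic.
Anion: 5 × 2 + 2 = 12 π electrons → 4(3), antiaromatic.

The cation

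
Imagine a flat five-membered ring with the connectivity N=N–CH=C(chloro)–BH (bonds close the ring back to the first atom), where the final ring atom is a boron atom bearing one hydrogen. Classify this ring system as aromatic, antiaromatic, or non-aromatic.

Antiaromatic

All ring atoms are sp² and supply a p orbital to the ring (the double-bond atoms are sp², each contributing one p electron; each sp² =N– keeps its lone pair in-plane and puts one electron into the π system; the boron has an empty p orbital); the conjugation is uninterrupted.
Counting π electrons: 2 × 2 = 4 from the double-bond units + 0 from the BH atom = 4.
4 is a 4n count (n = 1), so the planar conjugated ring is antiaromatic.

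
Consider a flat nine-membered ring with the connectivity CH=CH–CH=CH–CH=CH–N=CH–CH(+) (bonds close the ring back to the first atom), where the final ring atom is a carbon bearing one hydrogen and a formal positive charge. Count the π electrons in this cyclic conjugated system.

The p orbitals form a continuous loop: each doubly-bonded ring atom is sp² with one p-orbital electron; each sp² =N– keeps its lone pair in-plane and puts one electron into the π system; the carbocation has an empty p orbital. The ring is fully conjugated.
Tallying contributions gives 4 × 2 = 8 from the double-bond units + 0 from the CH(+) atom = 8.

8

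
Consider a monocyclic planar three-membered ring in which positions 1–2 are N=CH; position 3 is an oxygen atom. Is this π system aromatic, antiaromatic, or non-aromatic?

Antiaromatic

Check conjugation: the double-bond atoms are sp², each contributing one p electron; each =N– nitrogen is pyridine-type (lone pair in the sp² plane, one electron in the p orbital); the oxygen donates one lone pair from its p orbital — every position has a p orbital, so the cyclic π system is continuous.
π-electron count: 1 × 2 = 2 from the double-bond unit + 2 from the O atom = 4.
With 4 = 4·1 π electrons, Hückel's rule classifies the planar ring as antiaromatic.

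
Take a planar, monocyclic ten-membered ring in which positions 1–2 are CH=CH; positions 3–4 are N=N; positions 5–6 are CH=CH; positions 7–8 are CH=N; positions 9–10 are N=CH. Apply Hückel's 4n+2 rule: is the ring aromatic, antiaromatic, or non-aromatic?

The p orbitals form a continuous loop: every atom in a ring double bond is sp² and brings one electron to the p orbital; each sp² =N– keeps its lone pair in-plane and puts one electron into the π system. The ring is fully conjugated.
π-electron count: 5 × 2 = 10 from the 5 double-bond units.
Since 10 = 4·2 + 2, the ring meets the 4n+2 criterion.

Aromatic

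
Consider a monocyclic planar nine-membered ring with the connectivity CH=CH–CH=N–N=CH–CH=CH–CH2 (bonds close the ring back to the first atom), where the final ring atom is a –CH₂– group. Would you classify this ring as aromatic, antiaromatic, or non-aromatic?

Non-aromatic

At the CH2 position, the tetrahedral CH₂ carbon is sp³ and has no p orbital in the ring π system; the ring's p-orbital overlap is broken there.
Broken conjugation rules out both aromaticity and antiaromaticity.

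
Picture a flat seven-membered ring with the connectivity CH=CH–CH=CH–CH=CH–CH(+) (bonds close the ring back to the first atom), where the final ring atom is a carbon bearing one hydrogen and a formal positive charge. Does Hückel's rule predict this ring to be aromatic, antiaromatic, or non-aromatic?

The p orbitals form a continuous loop: each doubly-bonded ring atom is sp² with one p-orbital electron; the carbocation has an empty p orbital. The ring is fully conjugated.
Tallying contributions gives 3 × 2 = 6 from the double-bond units + 0 from the CH(+) atom = 6.
That gives a 4n+2 count (6, n = 1).
(This ring is the tropylium cation.)

Aromatic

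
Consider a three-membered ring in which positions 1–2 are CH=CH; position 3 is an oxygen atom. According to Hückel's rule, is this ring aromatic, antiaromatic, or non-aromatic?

Antiaromatic

The p orbitals form a continuous loop: the double-bond atoms are sp², each contributing one p electron; the oxygen donates one lone pair from its p orbital. The ring is fully conjugated.
Counting π electrons: 1 × 2 = 2 from the double-bond unit + 2 from the O atom = 4.
With 4 = 4·1 π electrons, Hückel's rule classifies the planar ring as antiaromatic.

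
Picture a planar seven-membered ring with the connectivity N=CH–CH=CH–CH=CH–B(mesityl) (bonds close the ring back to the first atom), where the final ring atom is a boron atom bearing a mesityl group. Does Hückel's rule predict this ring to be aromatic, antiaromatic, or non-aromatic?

Check conjugation: the double-bond atoms are sp², each contributing one p electron; each =N– nitrogen is pyridine-type (lone pair in the sp² plane, one electron in the p orbital); the boron has an empty p orbital — every position has a p orbital, so the cyclic π system is continuous.
π-electron count: 3 × 2 = 6 from the double-bond units + 0 from the B(mesityl) atom = 6.
That gives a 4n+2 count (6, n = 1).

Aromatic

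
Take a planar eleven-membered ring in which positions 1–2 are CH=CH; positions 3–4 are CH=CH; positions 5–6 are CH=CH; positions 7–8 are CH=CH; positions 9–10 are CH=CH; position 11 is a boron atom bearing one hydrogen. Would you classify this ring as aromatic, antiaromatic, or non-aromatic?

Every ring atom contributes a p orbital perpendicular to the ring (every atom in a ring double bond is sp² and brings one electron to the p orbital; the boron has an empty p orbital), so the π system is cyclic and fully conjugated.
Adding the contributions, 5 × 2 = 10 from the double-bond units + 0 from the BH atom = 10.
Since 10 = 4·2 + 2, the ring meets the 4n+2 criterion.

Aromatic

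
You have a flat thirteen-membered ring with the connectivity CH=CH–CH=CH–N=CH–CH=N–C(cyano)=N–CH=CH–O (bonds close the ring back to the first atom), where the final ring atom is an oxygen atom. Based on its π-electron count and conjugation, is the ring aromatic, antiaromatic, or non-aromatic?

The p orbitals form a continuous loop: every atom in a ring double bond is sp² and brings one electron to the p orbital; each =N– nitrogen is pyridine-type (lone pair in the sp² plane, one electron in the p orbital); the oxygen donates one lone pair from its p orbital. The ring is fully conjugated.
Counting π electrons: 6 × 2 = 12 from the double-bond units + 2 from the O atom = 14.
Since 14 = 4·3 + 2, the ring meets the 4n+2 criterion.

Aromatic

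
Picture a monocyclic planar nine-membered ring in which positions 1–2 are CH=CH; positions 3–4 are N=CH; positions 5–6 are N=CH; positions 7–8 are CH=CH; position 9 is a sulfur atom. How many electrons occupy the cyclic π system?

All ring atoms are sp² and supply a p orbital to the ring (each doubly-bonded ring atom is sp² with one p-orbital electron; each =N– nitrogen is pyridine-type (lone pair in the sp² plane, one electron in the p orbital); the sulfur donates one lone pair from its p orbital); the conjugation is uninterrupted.
Counting π electrons: 4 × 2 = 8 from the double-bond units + 2 from the S atom = 10.

10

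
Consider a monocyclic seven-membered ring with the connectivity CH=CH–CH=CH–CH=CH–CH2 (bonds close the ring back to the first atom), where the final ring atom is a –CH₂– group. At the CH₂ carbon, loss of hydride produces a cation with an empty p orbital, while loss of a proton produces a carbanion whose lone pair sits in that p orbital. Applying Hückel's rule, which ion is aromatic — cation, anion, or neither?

In either ion the ring is fully conjugated: every atom, including the new sp² carbon, supplies a p orbital.
Cation: 3 × 2 + 0 = 6 π electrons → 4(1)+2, aromatic.
Anion: 3 × 2 + 2 = 8 π electrons → 4(2), antiaromatic.

The cation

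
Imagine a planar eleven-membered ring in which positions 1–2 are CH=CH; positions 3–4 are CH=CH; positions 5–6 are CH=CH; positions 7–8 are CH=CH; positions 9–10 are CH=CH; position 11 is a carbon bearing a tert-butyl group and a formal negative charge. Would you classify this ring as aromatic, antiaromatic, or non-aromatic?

Check conjugation: the double-bond atoms are sp², each contributing one p electron; the carbanion's lone pair occupies the p orbital — every position has a p orbital, so the cyclic π system is continuous.
Adding the contributions, 5 × 2 = 10 from the double-bond units + 2 from the C(tert-butyl)(-) atom = 12.
A 4n π count (12, n = 3) in a planar conjugated ring means antiaromatic.

Antiaromatic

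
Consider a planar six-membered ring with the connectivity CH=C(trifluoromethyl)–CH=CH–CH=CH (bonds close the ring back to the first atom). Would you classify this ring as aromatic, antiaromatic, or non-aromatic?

The p orbitals form a continuous loop: the double-bond atoms are sp², each contributing one p electron. The ring is fully conjugated.
π-electron count: 3 × 2 = 6 from the 3 double-bond units.
6 = 4(1) + 2, which satisfies Hückel's 4n+2 rule.

Aromatic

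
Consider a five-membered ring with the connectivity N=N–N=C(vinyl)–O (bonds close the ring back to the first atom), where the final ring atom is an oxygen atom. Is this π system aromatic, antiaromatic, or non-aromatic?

Aromatic

Every ring atom contributes a p orbital perpendicular to the ring (every atom in a ring double bond is sp² and brings one electron to the p orbital; each sp² =N– keeps its lone pair in-plane and puts one electron into the π system; the oxygen donates one lone pair from its p orbital), so the π system is cyclic and fully conjugated.
Tallying contributions gives 2 × 2 = 4 from the double-bond units + 2 from the O atom = 6.
That gives a 4n+2 count (6, n = 1).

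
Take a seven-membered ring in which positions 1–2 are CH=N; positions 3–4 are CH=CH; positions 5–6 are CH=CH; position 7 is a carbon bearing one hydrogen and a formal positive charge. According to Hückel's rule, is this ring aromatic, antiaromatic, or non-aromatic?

Aromatic

Every ring atom contributes a p orbital perpendicular to the ring (each doubly-bonded ring atom is sp² with one p-orbital electron; the doubly-bonded nitrogens are pyridine-type — their lone pairs lie in the ring plane, leaving one electron in the p orbital; the carbocation has an empty p orbital), so the π system is cyclic and fully conjugated.
Counting π electrons: 3 × 2 = 6 from the double-bond units + 0 from the CH(+) atom = 6.
6 = 4(1) + 2, which satisfies Hückel's 4n+2 rule.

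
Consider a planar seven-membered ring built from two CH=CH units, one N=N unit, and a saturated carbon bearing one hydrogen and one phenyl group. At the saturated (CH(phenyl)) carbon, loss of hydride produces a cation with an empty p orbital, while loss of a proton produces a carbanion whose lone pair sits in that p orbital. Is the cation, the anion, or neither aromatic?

The cation

Both ions have a continuous loop of p orbitals — each ring atom is sp².
Cation: 3 × 2 + 0 = 6 π electrons → 4(1)+2, aromatic.
Anion: 3 × 2 + 2 = 8 π electrons → 4(2), antiaromatic.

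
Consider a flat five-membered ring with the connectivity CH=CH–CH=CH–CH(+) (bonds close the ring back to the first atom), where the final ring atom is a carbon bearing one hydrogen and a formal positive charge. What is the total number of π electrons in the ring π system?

4

Check conjugation: the double-bond atoms are sp², each contributing one p electron; the carbocation has an empty p orbital — every position has a p orbital, so the cyclic π system is continuous.
Adding the contributions, 2 × 2 = 4 from the double-bond units + 0 from the CH(+) atom = 4.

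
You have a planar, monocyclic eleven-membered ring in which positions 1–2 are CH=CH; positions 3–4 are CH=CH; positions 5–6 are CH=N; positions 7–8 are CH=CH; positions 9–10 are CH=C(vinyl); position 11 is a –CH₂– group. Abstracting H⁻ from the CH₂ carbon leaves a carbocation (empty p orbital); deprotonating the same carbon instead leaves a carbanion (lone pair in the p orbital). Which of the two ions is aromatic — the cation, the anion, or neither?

Both ions have a continuous loop of p orbitals — each ring atom is sp².
Cation: 5 × 2 + 0 = 10 π electrons → 4(2)+2, aromatic.
Anion: 5 × 2 + 2 = 12 π electrons → 4(3), antiaromatic.

The cation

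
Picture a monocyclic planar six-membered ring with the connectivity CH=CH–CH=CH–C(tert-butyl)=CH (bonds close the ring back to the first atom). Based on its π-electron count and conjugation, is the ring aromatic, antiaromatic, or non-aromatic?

The p orbitals form a continuous loop: each doubly-bonded ring atom is sp² with one p-orbital electron. The ring is fully conjugated.
Counting π electrons: 3 × 2 = 6 from the 3 double-bond units.
6 = 4(1) + 2, which satisfies Hückel's 4n+2 rule.

Aromatic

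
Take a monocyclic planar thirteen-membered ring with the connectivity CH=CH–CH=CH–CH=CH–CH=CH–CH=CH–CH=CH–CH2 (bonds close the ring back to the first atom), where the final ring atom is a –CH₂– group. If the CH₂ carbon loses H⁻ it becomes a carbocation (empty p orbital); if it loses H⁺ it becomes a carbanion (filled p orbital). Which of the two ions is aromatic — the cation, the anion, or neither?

The anion

Both ions have a continuous loop of p orbitals — each ring atom is sp².
Cation: 6 × 2 + 0 = 12 π electrons → 4(3), antiaromatic.
Anion: 6 × 2 + 2 = 14 π electrons → 4(3)+2, aromatic.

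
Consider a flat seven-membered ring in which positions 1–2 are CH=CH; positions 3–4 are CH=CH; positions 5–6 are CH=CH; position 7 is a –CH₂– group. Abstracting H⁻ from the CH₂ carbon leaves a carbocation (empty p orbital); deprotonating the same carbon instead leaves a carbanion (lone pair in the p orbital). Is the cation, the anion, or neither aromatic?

The cation

In either ion the ring is fully conjugated: every atom, including the new sp² carbon, supplies a p orbital.
Cation: 3 × 2 + 0 = 6 π electrons → 4(1)+2, aromatic.
Anion: 3 × 2 + 2 = 8 π electrons → 4(2), antiaromatic.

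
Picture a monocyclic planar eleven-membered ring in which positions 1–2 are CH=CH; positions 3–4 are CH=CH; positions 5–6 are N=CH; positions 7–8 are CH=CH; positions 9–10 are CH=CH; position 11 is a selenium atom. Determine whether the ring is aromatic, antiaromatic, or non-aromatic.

Every ring atom contributes a p orbital perpendicular to the ring (each doubly-bonded ring atom is sp² with one p-orbital electron; each =N– nitrogen is pyridine-type (lone pair in the sp² plane, one electron in the p orbital); the selenium donates one lone pair from its p orbital), so the π system is cyclic and fully conjugated.
Counting π electrons: 5 × 2 = 10 from the double-bond units + 2 from the Se atom = 12.
12 is a 4n count (n = 3), so the planar conjugated ring is antiaromatic.

Antiaromatic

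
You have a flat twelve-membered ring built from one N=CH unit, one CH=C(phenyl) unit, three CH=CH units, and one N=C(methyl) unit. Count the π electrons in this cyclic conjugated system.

12

Check conjugation: the double-bond atoms are sp², each contributing one p electron; each sp² =N– keeps its lone pair in-plane and puts one electron into the π system — every position has a p orbital, so the cyclic π system is continuous.
Adding the contributions, 6 × 2 = 12 from the 6 double-bond units.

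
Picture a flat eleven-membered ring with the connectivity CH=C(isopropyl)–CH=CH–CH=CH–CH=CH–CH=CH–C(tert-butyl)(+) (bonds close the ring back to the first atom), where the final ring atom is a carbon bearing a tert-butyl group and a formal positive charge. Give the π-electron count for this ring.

10

All ring atoms are sp² and supply a p orbital to the ring (every atom in a ring double bond is sp² and brings one electron to the p orbital; the carbocation has an empty p orbital); the conjugation is uninterrupted.
Tallying contributions gives 5 × 2 = 10 from the double-bond units + 0 from the C(tert-butyl)(+) atom = 10.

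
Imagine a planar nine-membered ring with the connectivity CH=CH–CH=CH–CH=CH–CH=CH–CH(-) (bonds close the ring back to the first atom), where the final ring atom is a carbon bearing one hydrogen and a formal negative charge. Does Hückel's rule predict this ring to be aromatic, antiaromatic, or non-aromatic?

All ring atoms are sp² and supply a p orbital to the ring (each doubly-bonded ring atom is sp² with one p-orbital electron; the carbanion's lone pair occupies the p orbital); the conjugation is uninterrupted.
Counting π electrons: 4 × 2 = 8 from the double-bond units + 2 from the CH(-) atom = 10.
That gives a 4n+2 count (10, n = 2).

Aromatic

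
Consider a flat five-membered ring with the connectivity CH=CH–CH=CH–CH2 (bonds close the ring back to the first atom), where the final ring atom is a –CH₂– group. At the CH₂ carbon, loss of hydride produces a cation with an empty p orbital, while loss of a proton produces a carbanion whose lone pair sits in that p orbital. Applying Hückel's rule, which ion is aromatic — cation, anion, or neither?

The anion

Once that carbon is sp², every ring atom has a p orbital and both ions are fully conjugated.
Cation: 2 × 2 + 0 = 4 π electrons → 4(1), antiaromatic.
Anion: 2 × 2 + 2 = 6 π electrons → 4(1)+2, aromatic.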